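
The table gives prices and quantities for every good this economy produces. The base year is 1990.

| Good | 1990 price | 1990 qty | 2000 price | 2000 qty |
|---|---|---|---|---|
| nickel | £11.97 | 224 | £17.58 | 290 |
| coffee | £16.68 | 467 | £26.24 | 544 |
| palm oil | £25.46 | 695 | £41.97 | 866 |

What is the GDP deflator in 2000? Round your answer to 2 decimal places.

161.07

Nominal GDP 2000 = 17.58·290 + 26.24·544 + 41.97·866 = 55718.78.
Real GDP 2000 (at 1990 prices) = 11.97·290 + 16.68·544 + 25.46·866 = 34593.58.
Deflator = Nominal/Real × 100 = 55718.78/34593.58 × 100 = 161.067.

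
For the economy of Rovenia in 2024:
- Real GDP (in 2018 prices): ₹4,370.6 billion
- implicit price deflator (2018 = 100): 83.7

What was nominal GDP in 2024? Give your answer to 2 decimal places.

Nominal GDP = Real × (implicit price deflator/100) = 4370.6 × 0.837 = 3658.19.

₹3,658.19 billion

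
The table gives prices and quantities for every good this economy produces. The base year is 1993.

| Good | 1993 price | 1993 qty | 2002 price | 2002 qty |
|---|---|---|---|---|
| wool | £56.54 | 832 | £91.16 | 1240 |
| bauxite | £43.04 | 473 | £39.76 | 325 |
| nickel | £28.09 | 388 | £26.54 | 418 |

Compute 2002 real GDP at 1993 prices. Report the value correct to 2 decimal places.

Real GDP 2002 = Σ (p_1993 × q_2002) = 56.54·1240 + 43.04·325 + 28.09·418 = 95839.22.

£95839.22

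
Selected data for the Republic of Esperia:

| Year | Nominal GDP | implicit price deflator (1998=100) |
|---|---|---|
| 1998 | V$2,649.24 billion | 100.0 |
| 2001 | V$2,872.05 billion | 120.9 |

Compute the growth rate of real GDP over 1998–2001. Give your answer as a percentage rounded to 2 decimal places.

Deflate each year: 1998 → 2649.24/1.000 = 2649.24; 2001 → 2872.05/1.209 = 2375.56.
So real GDP changed by 2375.56/2649.24 − 1 = -0.1033, i.e. -10.33%.

-10.33%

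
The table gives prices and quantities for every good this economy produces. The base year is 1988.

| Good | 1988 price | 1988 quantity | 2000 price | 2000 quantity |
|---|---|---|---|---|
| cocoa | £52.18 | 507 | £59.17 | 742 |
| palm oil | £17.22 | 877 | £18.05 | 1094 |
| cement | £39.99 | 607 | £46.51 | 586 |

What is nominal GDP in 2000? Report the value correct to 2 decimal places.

Nominal GDP 2000 = Σ (p_2000 × q_2000) = 59.17·742 + 18.05·1094 + 46.51·586 = 90905.70.

£90905.70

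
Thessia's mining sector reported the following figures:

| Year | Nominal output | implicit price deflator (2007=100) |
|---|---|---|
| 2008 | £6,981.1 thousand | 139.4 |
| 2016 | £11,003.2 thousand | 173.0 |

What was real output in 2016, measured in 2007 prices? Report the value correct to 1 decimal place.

£6,360.2 thousand

Real output = Nominal / (implicit price deflator/100) = 11003.2 / 1.730 = 6360.23.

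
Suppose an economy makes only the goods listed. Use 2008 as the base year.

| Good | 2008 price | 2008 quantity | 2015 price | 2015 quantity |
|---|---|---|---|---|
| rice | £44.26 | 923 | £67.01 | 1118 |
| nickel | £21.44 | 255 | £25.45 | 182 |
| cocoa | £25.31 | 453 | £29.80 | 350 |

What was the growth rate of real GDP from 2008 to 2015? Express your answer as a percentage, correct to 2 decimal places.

7.72%

Real GDP 2008 = Nominal GDP 2008 = 44.26·923 + 21.44·255 + 25.31·453 = 57784.61.
Real GDP 2015 (at 2008 prices) = 44.26·1118 + 21.44·182 + 25.31·350 = 62243.26.
Real growth = 62243.26/57784.61 − 1 = 0.0772.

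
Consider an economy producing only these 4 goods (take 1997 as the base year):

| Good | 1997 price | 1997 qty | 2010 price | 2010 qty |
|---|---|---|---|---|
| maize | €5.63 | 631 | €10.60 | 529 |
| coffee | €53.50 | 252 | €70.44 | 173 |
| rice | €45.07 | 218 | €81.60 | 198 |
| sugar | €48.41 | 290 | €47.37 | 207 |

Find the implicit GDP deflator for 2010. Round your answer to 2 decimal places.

Nominal GDP 2010 = 10.60·529 + 70.44·173 + 81.60·198 + 47.37·207 = 43755.91.
Real GDP 2010 (at 1997 prices) = 5.63·529 + 53.50·173 + 45.07·198 + 48.41·207 = 31178.50.
Deflator = Nominal/Real × 100 = 43755.91/31178.50 × 100 = 140.340.

140.34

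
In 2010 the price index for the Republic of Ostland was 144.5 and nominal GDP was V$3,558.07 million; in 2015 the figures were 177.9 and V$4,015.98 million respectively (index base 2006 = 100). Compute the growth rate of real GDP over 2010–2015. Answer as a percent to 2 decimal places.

-8.32%

Real GDP 2010 = 3558.07 / 1.445 = 2462.33.
Real GDP 2015 = 4015.98 / 1.779 = 2257.44.
Real growth = 2257.44 / 2462.33 − 1 = -0.0832.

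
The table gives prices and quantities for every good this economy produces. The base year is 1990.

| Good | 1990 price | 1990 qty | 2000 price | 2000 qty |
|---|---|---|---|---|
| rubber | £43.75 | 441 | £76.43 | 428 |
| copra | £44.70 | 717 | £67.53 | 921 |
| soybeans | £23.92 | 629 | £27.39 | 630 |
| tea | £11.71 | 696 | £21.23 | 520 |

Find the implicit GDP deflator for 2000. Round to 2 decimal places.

Nominal GDP 2000 = 76.43·428 + 67.53·921 + 27.39·630 + 21.23·520 = 123202.47.
Real GDP 2000 (at 1990 prices) = 43.75·428 + 44.70·921 + 23.92·630 + 11.71·520 = 81052.50.
Deflator = Nominal/Real × 100 = 123202.47/81052.50 × 100 = 152.003.

152.00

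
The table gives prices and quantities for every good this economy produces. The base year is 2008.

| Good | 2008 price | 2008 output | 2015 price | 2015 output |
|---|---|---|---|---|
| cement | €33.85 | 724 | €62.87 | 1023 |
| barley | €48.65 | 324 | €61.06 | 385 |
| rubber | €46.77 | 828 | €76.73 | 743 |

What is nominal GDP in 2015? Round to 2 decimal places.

€144834.50

Nominal GDP 2015 = Σ (p_2015 × q_2015) = 62.87·1023 + 61.06·385 + 76.73·743 = 144834.50.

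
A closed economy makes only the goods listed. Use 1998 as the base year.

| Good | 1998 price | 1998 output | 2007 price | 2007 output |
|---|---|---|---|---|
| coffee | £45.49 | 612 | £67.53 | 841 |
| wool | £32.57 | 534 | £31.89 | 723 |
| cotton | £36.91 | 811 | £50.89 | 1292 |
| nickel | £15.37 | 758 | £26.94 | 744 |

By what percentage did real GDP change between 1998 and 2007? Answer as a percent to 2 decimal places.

Real GDP 1998 = Nominal GDP 1998 = 45.49·612 + 32.57·534 + 36.91·811 + 15.37·758 = 86816.73.
Real GDP 2007 (at 1998 prices) = 45.49·841 + 32.57·723 + 36.91·1292 + 15.37·744 = 120928.20.
Real growth = 120928.20/86816.73 − 1 = 0.3929.

39.29%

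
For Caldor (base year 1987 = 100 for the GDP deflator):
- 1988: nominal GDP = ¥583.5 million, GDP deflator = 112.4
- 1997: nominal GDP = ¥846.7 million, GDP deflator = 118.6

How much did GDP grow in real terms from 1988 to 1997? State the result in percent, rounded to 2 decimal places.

Real GDP 1988 = 583.5 / 1.124 = 519.13.
Real GDP 1997 = 846.7 / 1.186 = 713.91.
Real growth = 713.91 / 519.13 − 1 = 0.3752.

37.52%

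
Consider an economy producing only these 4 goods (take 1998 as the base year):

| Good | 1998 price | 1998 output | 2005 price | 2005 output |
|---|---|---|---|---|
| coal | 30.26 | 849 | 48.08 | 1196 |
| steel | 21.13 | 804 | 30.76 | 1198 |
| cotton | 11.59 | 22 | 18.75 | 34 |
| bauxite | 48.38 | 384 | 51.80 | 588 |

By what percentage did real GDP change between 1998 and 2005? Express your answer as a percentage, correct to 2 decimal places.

Real GDP 1998 = Nominal GDP 1998 = 30.26·849 + 21.13·804 + 11.59·22 + 48.38·384 = 61512.16.
Real GDP 2005 (at 1998 prices) = 30.26·1196 + 21.13·1198 + 11.59·34 + 48.38·588 = 90346.20.
Real growth = 90346.20/61512.16 − 1 = 0.4688.

46.88%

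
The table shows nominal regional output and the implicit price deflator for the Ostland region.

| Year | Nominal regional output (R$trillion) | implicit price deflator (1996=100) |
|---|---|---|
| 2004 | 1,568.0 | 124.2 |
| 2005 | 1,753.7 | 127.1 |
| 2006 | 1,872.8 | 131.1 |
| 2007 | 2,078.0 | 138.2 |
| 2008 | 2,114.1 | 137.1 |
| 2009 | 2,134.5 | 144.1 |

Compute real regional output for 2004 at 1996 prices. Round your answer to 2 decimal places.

R$1,262.48 trillion

Real regional output 2004 = 1568.0 / 1.242 = 1262.48.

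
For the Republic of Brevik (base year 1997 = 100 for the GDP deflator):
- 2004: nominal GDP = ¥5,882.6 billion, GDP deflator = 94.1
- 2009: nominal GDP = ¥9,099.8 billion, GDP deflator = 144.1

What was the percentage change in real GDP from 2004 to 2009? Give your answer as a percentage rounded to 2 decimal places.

Real GDP 2004 = 5882.6 / 0.941 = 6251.43.
Real GDP 2009 = 9099.8 / 1.441 = 6314.92.
Real growth = 6314.92 / 6251.43 − 1 = 0.0102.

1.02%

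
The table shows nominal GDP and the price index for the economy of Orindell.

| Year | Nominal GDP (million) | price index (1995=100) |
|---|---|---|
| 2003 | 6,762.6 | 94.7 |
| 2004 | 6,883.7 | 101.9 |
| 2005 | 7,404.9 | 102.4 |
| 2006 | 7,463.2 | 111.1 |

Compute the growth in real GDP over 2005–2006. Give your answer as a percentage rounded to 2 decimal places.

Real GDP 2005 = 7404.9/1.024 = 7231.35.
Real GDP 2006 = 7463.2/1.111 = 6717.55.
Change = 6717.55/7231.35 − 1 = -0.0711.

-7.11%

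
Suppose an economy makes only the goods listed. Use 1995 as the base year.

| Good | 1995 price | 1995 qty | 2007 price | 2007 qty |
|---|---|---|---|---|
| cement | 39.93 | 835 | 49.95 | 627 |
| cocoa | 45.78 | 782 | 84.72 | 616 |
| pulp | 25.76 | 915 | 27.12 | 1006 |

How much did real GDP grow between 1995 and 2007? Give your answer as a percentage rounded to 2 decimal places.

-14.63%

Real GDP 1995 = Nominal GDP 1995 = 39.93·835 + 45.78·782 + 25.76·915 = 92711.91.
Real GDP 2007 (at 1995 prices) = 39.93·627 + 45.78·616 + 25.76·1006 = 79151.15.
Real growth = 79151.15/92711.91 − 1 = -0.1463.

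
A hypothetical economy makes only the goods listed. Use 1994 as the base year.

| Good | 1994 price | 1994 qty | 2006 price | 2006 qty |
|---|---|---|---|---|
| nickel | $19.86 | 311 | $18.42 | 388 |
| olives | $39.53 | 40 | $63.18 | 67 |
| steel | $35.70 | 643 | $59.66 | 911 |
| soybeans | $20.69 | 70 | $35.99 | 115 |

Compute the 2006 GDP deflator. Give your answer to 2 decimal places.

154.39

Nominal GDP 2006 = 18.42·388 + 63.18·67 + 59.66·911 + 35.99·115 = 69869.13.
Real GDP 2006 (at 1994 prices) = 19.86·388 + 39.53·67 + 35.70·911 + 20.69·115 = 45256.24.
Deflator = Nominal/Real × 100 = 69869.13/45256.24 × 100 = 154.386.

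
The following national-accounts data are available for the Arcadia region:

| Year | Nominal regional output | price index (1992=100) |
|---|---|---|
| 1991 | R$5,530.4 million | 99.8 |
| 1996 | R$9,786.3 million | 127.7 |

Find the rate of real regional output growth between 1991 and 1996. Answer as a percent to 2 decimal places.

38.29%

Deflate each year: 1991 → 5530.4/0.998 = 5541.48; 1996 → 9786.3/1.277 = 7663.51.
So real regional output changed by 7663.51/5541.48 − 1 = 0.3829, i.e. 38.29%.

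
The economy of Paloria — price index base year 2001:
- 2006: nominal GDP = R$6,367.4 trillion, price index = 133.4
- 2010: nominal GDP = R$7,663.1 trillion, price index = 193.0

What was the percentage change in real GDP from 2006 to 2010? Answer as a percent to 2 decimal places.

Deflate each year: 2006 → 6367.4/1.334 = 4773.16; 2010 → 7663.1/1.930 = 3970.52.
So real GDP changed by 3970.52/4773.16 − 1 = -0.1682, i.e. -16.82%.

-16.82%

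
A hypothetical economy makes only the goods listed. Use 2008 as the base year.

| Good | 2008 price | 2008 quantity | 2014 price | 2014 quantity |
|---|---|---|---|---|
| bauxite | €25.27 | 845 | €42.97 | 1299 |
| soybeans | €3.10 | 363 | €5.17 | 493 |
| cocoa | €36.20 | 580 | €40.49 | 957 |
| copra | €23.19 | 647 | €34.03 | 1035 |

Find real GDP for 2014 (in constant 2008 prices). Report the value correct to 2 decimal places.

Real GDP 2014 = Σ (p_2008 × q_2014) = 25.27·1299 + 3.10·493 + 36.20·957 + 23.19·1035 = 92999.08.

€92999.08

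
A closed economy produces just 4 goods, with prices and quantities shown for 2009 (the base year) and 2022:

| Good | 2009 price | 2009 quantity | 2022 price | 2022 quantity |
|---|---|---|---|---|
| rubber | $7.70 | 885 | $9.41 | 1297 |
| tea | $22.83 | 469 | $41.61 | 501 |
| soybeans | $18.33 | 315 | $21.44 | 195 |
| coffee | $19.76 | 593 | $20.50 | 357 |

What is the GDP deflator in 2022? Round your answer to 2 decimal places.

138.99

Nominal GDP 2022 = 9.41·1297 + 41.61·501 + 21.44·195 + 20.50·357 = 44550.68.
Real GDP 2022 (at 2009 prices) = 7.70·1297 + 22.83·501 + 18.33·195 + 19.76·357 = 32053.40.
Deflator = Nominal/Real × 100 = 44550.68/32053.40 × 100 = 138.989.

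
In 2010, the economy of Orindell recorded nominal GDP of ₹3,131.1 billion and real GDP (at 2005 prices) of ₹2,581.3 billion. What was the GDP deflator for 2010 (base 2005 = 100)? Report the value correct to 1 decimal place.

GDP deflator = (Nominal / Real) × 100 = 3131.1 / 2581.3 × 100 = 121.30.

121.3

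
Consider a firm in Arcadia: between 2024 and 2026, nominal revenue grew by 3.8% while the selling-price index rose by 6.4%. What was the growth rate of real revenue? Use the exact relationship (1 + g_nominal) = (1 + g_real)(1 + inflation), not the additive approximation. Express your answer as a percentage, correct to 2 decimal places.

(1 + g_nom) = (1 + g_real)(1 + π), so g_real = 1.0380 / 1.0640 − 1 = -0.02444.

-2.44%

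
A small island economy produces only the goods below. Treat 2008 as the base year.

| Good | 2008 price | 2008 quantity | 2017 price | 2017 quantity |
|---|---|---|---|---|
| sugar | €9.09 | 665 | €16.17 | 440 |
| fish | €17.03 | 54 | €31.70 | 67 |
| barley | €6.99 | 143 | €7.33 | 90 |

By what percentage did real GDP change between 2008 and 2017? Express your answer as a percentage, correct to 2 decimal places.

Real GDP 2008 = Nominal GDP 2008 = 9.09·665 + 17.03·54 + 6.99·143 = 7964.04.
Real GDP 2017 (at 2008 prices) = 9.09·440 + 17.03·67 + 6.99·90 = 5769.71.
Real growth = 5769.71/7964.04 − 1 = -0.2755.

-27.55%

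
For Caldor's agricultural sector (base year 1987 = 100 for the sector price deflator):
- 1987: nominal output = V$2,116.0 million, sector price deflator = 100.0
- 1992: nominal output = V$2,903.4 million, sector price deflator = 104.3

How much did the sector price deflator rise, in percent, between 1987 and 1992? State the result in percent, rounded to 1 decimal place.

Price-level change = 104.3 / 100.0 − 1 = 0.0430.

4.3%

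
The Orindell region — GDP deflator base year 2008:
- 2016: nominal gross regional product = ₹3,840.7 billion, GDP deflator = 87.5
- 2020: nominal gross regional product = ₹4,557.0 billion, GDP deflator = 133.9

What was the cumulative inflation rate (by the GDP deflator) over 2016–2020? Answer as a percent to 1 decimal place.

Price-level change = 133.9 / 87.5 − 1 = 0.5303.

53.0%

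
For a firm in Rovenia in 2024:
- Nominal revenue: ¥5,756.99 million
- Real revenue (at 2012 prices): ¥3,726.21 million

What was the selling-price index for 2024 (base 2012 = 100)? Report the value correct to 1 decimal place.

selling-price index = (Nominal / Real) × 100 = 5756.99 / 3726.21 × 100 = 154.50.

154.5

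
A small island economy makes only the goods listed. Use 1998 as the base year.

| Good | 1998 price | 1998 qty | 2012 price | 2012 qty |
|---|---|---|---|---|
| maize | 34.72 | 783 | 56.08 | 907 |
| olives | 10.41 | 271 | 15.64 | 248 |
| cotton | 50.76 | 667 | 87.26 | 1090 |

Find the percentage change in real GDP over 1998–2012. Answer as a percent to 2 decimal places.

39.99%

Real GDP 1998 = Nominal GDP 1998 = 34.72·783 + 10.41·271 + 50.76·667 = 63863.79.
Real GDP 2012 (at 1998 prices) = 34.72·907 + 10.41·248 + 50.76·1090 = 89401.12.
Real growth = 89401.12/63863.79 − 1 = 0.3999.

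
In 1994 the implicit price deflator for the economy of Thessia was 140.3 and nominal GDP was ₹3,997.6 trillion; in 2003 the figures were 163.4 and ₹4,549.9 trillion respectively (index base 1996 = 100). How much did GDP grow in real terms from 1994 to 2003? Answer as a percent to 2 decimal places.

Deflate each year: 1994 → 3997.6/1.403 = 2849.32; 2003 → 4549.9/1.634 = 2784.52.
So real GDP changed by 2784.52/2849.32 − 1 = -0.0227, i.e. -2.27%.

-2.27%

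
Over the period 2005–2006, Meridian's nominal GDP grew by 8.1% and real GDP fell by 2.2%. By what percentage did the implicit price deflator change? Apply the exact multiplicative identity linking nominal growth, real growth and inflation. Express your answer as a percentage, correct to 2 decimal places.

(1 + g_nom) = (1 + g_real)(1 + π), so π = 1.0810 / 0.9780 − 1 = 0.10532.

10.53%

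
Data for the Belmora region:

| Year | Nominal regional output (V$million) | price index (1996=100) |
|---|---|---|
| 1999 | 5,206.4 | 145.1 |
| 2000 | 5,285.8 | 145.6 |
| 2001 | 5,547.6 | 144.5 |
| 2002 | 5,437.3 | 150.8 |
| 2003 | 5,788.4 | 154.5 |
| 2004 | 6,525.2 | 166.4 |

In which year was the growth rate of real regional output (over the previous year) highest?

2001

2000: real = 5285.8/1.456 = 3630.36; growth vs 1999 (3588.15) = 1.18%.
2001: real = 5547.6/1.445 = 3839.17; growth vs 2000 (3630.36) = 5.75%.
2002: real = 5437.3/1.508 = 3605.64; growth vs 2001 (3839.17) = -6.08%.
2003: real = 5788.4/1.545 = 3746.54; growth vs 2002 (3605.64) = 3.91%.
2004: real = 6525.2/1.664 = 3921.39; growth vs 2003 (3746.54) = 4.67%.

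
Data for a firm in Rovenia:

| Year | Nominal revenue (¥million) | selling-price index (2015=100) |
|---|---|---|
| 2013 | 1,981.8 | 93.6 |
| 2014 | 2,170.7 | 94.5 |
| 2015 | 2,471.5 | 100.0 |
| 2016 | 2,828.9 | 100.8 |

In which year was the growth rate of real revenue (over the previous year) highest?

2014: real = 2170.7/0.945 = 2297.04; growth vs 2013 (2117.31) = 8.49%.
2015: real = 2471.5/1.000 = 2471.50; growth vs 2014 (2297.04) = 7.59%.
2016: real = 2828.9/1.008 = 2806.45; growth vs 2015 (2471.50) = 13.55%.

2016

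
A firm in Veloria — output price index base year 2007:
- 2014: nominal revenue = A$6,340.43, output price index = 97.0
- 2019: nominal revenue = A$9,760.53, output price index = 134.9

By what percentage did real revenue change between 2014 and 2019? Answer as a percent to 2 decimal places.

Real revenue 2014 = 6340.43 / 0.970 = 6536.53.
Real revenue 2019 = 9760.53 / 1.349 = 7235.38.
Real growth = 7235.38 / 6536.53 − 1 = 0.1069.

10.69%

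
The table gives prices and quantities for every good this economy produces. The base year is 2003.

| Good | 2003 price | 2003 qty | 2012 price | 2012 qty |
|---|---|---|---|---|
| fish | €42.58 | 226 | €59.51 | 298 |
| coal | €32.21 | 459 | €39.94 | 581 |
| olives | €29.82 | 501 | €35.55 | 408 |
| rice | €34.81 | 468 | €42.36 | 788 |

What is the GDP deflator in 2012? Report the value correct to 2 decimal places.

Nominal GDP 2012 = 59.51·298 + 39.94·581 + 35.55·408 + 42.36·788 = 88823.20.
Real GDP 2012 (at 2003 prices) = 42.58·298 + 32.21·581 + 29.82·408 + 34.81·788 = 70999.69.
Deflator = Nominal/Real × 100 = 88823.20/70999.69 × 100 = 125.104.

125.10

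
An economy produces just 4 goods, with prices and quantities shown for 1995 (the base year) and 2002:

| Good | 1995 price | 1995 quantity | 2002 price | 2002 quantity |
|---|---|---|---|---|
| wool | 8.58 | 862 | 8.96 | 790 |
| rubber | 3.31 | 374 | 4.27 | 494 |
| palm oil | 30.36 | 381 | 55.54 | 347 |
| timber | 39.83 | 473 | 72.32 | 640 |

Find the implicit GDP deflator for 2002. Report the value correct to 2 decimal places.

Nominal GDP 2002 = 8.96·790 + 4.27·494 + 55.54·347 + 72.32·640 = 74744.96.
Real GDP 2002 (at 1995 prices) = 8.58·790 + 3.31·494 + 30.36·347 + 39.83·640 = 44439.46.
Deflator = Nominal/Real × 100 = 74744.96/44439.46 × 100 = 168.195.

168.20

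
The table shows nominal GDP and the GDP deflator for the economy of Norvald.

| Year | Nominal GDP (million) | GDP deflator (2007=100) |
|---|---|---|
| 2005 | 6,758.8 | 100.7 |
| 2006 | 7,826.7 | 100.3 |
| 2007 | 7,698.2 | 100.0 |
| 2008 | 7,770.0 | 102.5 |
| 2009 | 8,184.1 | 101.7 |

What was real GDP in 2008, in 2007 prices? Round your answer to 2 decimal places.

Real GDP 2008 = 7770.0 / 1.025 = 7580.49.

7,580.49 million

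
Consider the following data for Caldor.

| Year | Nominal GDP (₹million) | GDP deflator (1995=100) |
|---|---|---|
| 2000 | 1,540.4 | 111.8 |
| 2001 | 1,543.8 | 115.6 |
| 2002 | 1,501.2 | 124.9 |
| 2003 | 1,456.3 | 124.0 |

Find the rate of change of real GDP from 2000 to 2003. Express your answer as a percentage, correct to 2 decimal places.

Real GDP 2000 = 1540.4/1.118 = 1377.82.
Real GDP 2003 = 1456.3/1.240 = 1174.44.
Change = 1174.44/1377.82 − 1 = -0.1476.

-14.76%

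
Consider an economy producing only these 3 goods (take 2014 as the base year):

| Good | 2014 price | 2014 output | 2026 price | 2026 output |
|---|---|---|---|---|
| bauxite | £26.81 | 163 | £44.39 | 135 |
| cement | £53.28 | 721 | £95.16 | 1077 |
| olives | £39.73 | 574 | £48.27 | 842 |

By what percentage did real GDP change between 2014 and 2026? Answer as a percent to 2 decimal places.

Real GDP 2014 = Nominal GDP 2014 = 26.81·163 + 53.28·721 + 39.73·574 = 65589.93.
Real GDP 2026 (at 2014 prices) = 26.81·135 + 53.28·1077 + 39.73·842 = 94454.57.
Real growth = 94454.57/65589.93 − 1 = 0.4401.

44.01%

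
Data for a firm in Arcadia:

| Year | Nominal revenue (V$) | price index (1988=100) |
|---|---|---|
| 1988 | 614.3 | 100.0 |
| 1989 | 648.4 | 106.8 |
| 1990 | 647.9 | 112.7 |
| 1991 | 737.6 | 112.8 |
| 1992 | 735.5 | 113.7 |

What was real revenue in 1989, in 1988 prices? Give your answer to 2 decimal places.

Real revenue 1989 = 648.4 / 1.068 = 607.12.

V$607.12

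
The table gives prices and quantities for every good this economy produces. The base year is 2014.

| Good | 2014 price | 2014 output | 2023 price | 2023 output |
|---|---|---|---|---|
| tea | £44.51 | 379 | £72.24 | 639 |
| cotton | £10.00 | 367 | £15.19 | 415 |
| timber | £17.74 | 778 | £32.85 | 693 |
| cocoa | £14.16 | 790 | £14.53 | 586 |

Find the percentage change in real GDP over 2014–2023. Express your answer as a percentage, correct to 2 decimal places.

16.82%

Real GDP 2014 = Nominal GDP 2014 = 44.51·379 + 10.00·367 + 17.74·778 + 14.16·790 = 45527.41.
Real GDP 2023 (at 2014 prices) = 44.51·639 + 10.00·415 + 17.74·693 + 14.16·586 = 53183.47.
Real growth = 53183.47/45527.41 − 1 = 0.1682.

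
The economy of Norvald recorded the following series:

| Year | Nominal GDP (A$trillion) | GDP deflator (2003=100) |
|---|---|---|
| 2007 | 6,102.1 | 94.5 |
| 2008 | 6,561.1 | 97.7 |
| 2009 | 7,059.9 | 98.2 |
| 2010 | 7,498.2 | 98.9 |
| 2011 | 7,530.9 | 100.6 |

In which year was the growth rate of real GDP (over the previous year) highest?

2008: real = 6561.1/0.977 = 6715.56; growth vs 2007 (6457.25) = 4.00%.
2009: real = 7059.9/0.982 = 7189.31; growth vs 2008 (6715.56) = 7.05%.
2010: real = 7498.2/0.989 = 7581.60; growth vs 2009 (7189.31) = 5.46%.
2011: real = 7530.9/1.006 = 7485.98; growth vs 2010 (7581.60) = -1.26%.

2009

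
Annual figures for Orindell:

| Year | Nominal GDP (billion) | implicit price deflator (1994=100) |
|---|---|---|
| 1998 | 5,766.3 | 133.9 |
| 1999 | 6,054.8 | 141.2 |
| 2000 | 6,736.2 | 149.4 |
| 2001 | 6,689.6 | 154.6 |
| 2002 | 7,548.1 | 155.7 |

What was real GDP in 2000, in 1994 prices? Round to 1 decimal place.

Real GDP 2000 = 6736.2 / 1.494 = 4508.84.

4,508.8 billion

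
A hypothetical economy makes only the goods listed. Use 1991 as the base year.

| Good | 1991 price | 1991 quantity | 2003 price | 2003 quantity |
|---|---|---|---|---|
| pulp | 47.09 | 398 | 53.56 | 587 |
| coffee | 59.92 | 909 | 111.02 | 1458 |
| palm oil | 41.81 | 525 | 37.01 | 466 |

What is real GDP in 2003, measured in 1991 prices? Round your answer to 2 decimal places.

134488.65

Real GDP 2003 = Σ (p_1991 × q_2003) = 47.09·587 + 59.92·1458 + 41.81·466 = 134488.65.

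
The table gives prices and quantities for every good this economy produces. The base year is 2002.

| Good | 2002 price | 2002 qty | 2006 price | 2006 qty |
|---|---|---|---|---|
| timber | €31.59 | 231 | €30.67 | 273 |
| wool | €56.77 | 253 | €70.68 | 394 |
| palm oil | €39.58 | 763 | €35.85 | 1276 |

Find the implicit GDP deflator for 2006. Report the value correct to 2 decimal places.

Nominal GDP 2006 = 30.67·273 + 70.68·394 + 35.85·1276 = 81965.43.
Real GDP 2006 (at 2002 prices) = 31.59·273 + 56.77·394 + 39.58·1276 = 81495.53.
Deflator = Nominal/Real × 100 = 81965.43/81495.53 × 100 = 100.577.

100.58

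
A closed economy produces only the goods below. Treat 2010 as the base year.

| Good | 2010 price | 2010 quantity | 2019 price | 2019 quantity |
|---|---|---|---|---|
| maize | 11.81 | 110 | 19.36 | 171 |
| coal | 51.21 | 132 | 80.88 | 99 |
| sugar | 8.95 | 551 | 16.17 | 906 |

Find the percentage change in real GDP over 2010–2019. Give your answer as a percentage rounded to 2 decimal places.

Real GDP 2010 = Nominal GDP 2010 = 11.81·110 + 51.21·132 + 8.95·551 = 12990.27.
Real GDP 2019 (at 2010 prices) = 11.81·171 + 51.21·99 + 8.95·906 = 15198.00.
Real growth = 15198.00/12990.27 − 1 = 0.1700.

17.00%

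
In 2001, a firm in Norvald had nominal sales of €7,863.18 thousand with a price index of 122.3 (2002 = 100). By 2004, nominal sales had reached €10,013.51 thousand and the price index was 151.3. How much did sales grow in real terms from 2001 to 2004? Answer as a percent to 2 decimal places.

2.94%

Deflate each year: 2001 → 7863.18/1.223 = 6429.42; 2004 → 10013.51/1.513 = 6618.31.
So real sales changed by 6618.31/6429.42 − 1 = 0.0294, i.e. 2.94%.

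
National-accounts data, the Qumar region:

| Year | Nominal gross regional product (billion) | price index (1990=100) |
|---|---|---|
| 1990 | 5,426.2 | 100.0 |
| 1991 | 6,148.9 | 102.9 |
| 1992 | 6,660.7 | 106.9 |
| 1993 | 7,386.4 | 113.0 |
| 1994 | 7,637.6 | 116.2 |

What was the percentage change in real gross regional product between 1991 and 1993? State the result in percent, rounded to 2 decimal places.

9.39%

Real gross regional product 1991 = 6148.9/1.029 = 5975.61.
Real gross regional product 1993 = 7386.4/1.130 = 6536.64.
Change = 6536.64/5975.61 − 1 = 0.0939.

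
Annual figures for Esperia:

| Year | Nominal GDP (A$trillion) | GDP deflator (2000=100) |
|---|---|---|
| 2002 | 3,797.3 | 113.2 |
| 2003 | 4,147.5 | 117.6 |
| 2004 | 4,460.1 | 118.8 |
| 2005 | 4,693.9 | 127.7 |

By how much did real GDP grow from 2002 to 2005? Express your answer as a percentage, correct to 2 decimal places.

9.58%

Real GDP 2002 = 3797.3/1.132 = 3354.51.
Real GDP 2005 = 4693.9/1.277 = 3675.72.
Change = 3675.72/3354.51 − 1 = 0.0958.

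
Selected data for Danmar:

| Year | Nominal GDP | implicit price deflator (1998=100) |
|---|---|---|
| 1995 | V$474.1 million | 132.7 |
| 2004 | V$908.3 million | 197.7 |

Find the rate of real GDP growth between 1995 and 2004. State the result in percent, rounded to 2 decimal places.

28.59%

Real GDP 1995 = 474.1 / 1.327 = 357.27.
Real GDP 2004 = 908.3 / 1.977 = 459.43.
Real growth = 459.43 / 357.27 − 1 = 0.2859.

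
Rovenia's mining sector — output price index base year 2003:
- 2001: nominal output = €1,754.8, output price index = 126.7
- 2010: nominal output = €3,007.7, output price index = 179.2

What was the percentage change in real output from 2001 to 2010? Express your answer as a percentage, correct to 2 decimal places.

21.18%

Real output 2001 = 1754.8 / 1.267 = 1385.00.
Real output 2010 = 3007.7 / 1.792 = 1678.40.
Real growth = 1678.40 / 1385.00 − 1 = 0.2118.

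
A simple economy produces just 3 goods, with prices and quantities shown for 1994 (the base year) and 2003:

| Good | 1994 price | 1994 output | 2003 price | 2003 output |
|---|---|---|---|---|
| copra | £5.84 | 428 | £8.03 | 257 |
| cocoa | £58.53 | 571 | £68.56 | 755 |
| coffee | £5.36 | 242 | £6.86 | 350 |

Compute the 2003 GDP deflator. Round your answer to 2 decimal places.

Nominal GDP 2003 = 8.03·257 + 68.56·755 + 6.86·350 = 56227.51.
Real GDP 2003 (at 1994 prices) = 5.84·257 + 58.53·755 + 5.36·350 = 47567.03.
Deflator = Nominal/Real × 100 = 56227.51/47567.03 × 100 = 118.207.

118.21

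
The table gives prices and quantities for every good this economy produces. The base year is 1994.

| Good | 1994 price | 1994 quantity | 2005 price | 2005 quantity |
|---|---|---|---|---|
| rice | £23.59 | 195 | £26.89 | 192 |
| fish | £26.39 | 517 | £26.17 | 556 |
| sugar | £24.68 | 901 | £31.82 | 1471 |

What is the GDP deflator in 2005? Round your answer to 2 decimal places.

Nominal GDP 2005 = 26.89·192 + 26.17·556 + 31.82·1471 = 66520.62.
Real GDP 2005 (at 1994 prices) = 23.59·192 + 26.39·556 + 24.68·1471 = 55506.40.
Deflator = Nominal/Real × 100 = 66520.62/55506.40 × 100 = 119.843.

119.84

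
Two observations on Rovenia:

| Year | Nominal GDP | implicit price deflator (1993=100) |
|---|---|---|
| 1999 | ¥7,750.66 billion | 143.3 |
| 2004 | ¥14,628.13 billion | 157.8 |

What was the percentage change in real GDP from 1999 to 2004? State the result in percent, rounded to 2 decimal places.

71.39%

Deflate each year: 1999 → 7750.66/1.433 = 5408.70; 2004 → 14628.13/1.578 = 9270.04.
So real GDP changed by 9270.04/5408.70 − 1 = 0.7139, i.e. 71.39%.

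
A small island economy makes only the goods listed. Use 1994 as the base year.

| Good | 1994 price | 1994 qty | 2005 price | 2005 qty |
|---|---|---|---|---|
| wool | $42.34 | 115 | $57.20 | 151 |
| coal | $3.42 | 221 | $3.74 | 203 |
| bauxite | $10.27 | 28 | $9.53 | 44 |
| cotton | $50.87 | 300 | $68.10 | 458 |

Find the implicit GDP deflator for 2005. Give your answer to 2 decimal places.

Nominal GDP 2005 = 57.20·151 + 3.74·203 + 9.53·44 + 68.10·458 = 41005.54.
Real GDP 2005 (at 1994 prices) = 42.34·151 + 3.42·203 + 10.27·44 + 50.87·458 = 30837.94.
Deflator = Nominal/Real × 100 = 41005.54/30837.94 × 100 = 132.971.

132.97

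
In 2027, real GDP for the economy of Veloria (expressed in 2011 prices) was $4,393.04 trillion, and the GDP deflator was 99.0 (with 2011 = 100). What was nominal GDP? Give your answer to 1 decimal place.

Nominal GDP = Real × (GDP deflator/100) = 4393.04 × 0.990 = 4349.11.

$4,349.1 trillion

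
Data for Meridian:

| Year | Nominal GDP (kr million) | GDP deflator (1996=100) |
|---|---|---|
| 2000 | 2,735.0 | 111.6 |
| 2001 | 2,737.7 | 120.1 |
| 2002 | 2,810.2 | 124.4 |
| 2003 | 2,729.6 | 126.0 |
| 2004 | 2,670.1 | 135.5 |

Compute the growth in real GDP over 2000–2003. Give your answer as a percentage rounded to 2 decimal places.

-11.60%

Real GDP 2000 = 2735.0/1.116 = 2450.72.
Real GDP 2003 = 2729.6/1.260 = 2166.35.
Change = 2166.35/2450.72 − 1 = -0.1160.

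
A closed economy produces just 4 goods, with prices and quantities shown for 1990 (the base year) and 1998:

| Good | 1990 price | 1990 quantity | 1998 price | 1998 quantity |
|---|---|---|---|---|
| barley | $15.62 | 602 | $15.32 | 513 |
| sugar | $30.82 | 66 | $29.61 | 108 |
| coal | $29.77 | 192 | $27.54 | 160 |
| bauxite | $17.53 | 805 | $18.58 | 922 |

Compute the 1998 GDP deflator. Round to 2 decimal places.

Nominal GDP 1998 = 15.32·513 + 29.61·108 + 27.54·160 + 18.58·922 = 32594.20.
Real GDP 1998 (at 1990 prices) = 15.62·513 + 30.82·108 + 29.77·160 + 17.53·922 = 32267.48.
Deflator = Nominal/Real × 100 = 32594.20/32267.48 × 100 = 101.013.

101.01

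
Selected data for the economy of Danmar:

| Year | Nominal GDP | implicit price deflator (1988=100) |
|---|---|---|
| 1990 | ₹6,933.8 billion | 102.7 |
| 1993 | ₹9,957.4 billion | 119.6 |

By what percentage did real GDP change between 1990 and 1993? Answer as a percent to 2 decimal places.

23.31%

Real GDP 1990 = 6933.8 / 1.027 = 6751.51.
Real GDP 1993 = 9957.4 / 1.196 = 8325.59.
Real growth = 8325.59 / 6751.51 − 1 = 0.2331.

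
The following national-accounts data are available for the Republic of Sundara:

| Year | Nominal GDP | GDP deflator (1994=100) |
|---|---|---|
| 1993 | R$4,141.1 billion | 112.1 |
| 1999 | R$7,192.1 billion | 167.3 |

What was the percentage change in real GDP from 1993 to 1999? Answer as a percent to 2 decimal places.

16.37%

Deflate each year: 1993 → 4141.1/1.121 = 3694.11; 1999 → 7192.1/1.673 = 4298.92.
So real GDP changed by 4298.92/3694.11 − 1 = 0.1637, i.e. 16.37%.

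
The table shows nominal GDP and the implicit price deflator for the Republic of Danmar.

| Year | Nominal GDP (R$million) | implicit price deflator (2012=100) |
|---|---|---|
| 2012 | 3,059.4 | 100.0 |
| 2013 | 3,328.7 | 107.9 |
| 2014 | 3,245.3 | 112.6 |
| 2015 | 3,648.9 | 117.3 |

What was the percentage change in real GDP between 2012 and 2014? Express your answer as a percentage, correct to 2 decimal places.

Real GDP 2012 = 3059.4/1.000 = 3059.40.
Real GDP 2014 = 3245.3/1.126 = 2882.15.
Change = 2882.15/3059.40 − 1 = -0.0579.

-5.79%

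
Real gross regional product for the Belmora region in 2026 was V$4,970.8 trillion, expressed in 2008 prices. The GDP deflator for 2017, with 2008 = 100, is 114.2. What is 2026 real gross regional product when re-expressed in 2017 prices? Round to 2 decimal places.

V$5,676.65 trillion

Real gross regional product in 2017 prices = Real gross regional product in 2008 prices × (P_2017/P_2008) = 4970.8 × 1.142 = 5676.65.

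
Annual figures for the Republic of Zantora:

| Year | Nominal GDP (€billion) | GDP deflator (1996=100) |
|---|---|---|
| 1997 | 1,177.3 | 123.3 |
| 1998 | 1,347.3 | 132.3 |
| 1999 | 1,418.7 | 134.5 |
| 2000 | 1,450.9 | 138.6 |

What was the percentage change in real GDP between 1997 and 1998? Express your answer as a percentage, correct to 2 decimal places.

Real GDP 1997 = 1177.3/1.233 = 954.83.
Real GDP 1998 = 1347.3/1.323 = 1018.37.
Change = 1018.37/954.83 − 1 = 0.0665.

6.65%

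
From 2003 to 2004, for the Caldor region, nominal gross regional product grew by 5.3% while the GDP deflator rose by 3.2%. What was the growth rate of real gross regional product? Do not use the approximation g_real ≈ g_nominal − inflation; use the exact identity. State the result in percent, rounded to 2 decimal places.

2.03%

(1 + g_nom) = (1 + g_real)(1 + π), so g_real = 1.0530 / 1.0320 − 1 = 0.02035.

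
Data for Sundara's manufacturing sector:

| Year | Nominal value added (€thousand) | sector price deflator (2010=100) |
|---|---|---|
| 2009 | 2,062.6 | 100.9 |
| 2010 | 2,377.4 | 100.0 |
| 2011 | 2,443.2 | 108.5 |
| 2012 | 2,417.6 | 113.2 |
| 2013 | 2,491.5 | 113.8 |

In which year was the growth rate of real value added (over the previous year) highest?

2010: real = 2377.4/1.000 = 2377.40; growth vs 2009 (2044.20) = 16.30%.
2011: real = 2443.2/1.085 = 2251.80; growth vs 2010 (2377.40) = -5.28%.
2012: real = 2417.6/1.132 = 2135.69; growth vs 2011 (2251.80) = -5.16%.
2013: real = 2491.5/1.138 = 2189.37; growth vs 2012 (2135.69) = 2.51%.

2010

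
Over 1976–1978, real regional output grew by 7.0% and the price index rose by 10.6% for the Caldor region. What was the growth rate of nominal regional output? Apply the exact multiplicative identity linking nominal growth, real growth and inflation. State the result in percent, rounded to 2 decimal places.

18.34%

(1 + g_nom) = (1 + g_real)(1 + π) = 1.0700 × 1.1060 = 1.18342.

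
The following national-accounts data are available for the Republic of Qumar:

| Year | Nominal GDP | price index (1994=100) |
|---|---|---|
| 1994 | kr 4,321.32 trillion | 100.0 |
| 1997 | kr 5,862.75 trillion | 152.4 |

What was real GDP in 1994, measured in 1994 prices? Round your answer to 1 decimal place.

Real GDP = Nominal / (price index/100) = 4321.32 / 1.000 = 4321.32.

kr 4,321.3 trillion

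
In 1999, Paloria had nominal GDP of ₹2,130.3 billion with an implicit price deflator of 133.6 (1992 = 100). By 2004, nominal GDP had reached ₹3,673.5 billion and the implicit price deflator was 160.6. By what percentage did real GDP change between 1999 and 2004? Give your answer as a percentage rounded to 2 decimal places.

43.45%

Deflate each year: 1999 → 2130.3/1.336 = 1594.54; 2004 → 3673.5/1.606 = 2287.36.
So real GDP changed by 2287.36/1594.54 − 1 = 0.4345, i.e. 43.45%.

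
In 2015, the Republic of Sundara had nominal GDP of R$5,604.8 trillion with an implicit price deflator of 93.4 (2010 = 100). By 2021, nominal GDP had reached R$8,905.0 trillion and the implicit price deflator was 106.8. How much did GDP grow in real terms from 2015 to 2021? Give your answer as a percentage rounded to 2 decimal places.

38.95%

Deflate each year: 2015 → 5604.8/0.934 = 6000.86; 2021 → 8905.0/1.068 = 8338.01.
So real GDP changed by 8338.01/6000.86 − 1 = 0.3895, i.e. 38.95%.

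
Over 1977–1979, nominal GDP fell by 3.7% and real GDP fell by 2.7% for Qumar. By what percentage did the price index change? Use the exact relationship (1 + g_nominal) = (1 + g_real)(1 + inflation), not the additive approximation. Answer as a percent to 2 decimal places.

(1 + g_nom) = (1 + g_real)(1 + π), so π = 0.9630 / 0.9730 − 1 = -0.01028.

-1.03%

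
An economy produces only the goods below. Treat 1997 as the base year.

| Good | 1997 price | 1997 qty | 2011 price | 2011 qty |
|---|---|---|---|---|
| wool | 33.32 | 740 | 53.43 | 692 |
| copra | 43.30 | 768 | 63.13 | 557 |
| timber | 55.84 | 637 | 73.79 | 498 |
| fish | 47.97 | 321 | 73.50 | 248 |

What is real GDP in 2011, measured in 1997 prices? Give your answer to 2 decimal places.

86880.42

Real GDP 2011 = Σ (p_1997 × q_2011) = 33.32·692 + 43.30·557 + 55.84·498 + 47.97·248 = 86880.42.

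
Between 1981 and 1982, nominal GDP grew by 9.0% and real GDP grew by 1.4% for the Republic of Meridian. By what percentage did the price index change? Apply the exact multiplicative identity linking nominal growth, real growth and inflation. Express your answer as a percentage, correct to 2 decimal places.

(1 + g_nom) = (1 + g_real)(1 + π), so π = 1.0900 / 1.0140 − 1 = 0.07495.

7.50%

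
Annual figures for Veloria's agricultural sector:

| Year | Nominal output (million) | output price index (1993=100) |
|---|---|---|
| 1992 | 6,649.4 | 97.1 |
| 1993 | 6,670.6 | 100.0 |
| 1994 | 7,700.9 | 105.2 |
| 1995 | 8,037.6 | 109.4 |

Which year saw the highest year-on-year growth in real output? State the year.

1993: real = 6670.6/1.000 = 6670.60; growth vs 1992 (6847.99) = -2.59%.
1994: real = 7700.9/1.052 = 7320.25; growth vs 1993 (6670.60) = 9.74%.
1995: real = 8037.6/1.094 = 7346.98; growth vs 1994 (7320.25) = 0.37%.

1994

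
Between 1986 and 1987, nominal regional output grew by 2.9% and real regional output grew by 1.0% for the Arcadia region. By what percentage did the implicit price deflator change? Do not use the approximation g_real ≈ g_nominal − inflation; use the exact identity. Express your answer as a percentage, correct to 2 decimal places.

(1 + g_nom) = (1 + g_real)(1 + π), so π = 1.0290 / 1.0100 − 1 = 0.01881.

1.88%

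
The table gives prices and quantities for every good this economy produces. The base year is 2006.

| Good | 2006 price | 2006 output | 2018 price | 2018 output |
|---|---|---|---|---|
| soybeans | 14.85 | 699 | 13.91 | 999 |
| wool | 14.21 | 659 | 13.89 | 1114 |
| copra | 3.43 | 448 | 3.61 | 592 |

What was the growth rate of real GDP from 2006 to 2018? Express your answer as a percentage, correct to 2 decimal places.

53.64%

Real GDP 2006 = Nominal GDP 2006 = 14.85·699 + 14.21·659 + 3.43·448 = 21281.18.
Real GDP 2018 (at 2006 prices) = 14.85·999 + 14.21·1114 + 3.43·592 = 32695.65.
Real growth = 32695.65/21281.18 − 1 = 0.5364.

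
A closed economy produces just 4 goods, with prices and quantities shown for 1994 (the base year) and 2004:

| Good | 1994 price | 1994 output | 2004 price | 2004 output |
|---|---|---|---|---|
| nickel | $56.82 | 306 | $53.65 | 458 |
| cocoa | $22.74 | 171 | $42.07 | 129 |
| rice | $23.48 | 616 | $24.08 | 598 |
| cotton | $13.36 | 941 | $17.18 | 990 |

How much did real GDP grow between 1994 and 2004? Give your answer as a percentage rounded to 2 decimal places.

Real GDP 1994 = Nominal GDP 1994 = 56.82·306 + 22.74·171 + 23.48·616 + 13.36·941 = 48310.90.
Real GDP 2004 (at 1994 prices) = 56.82·458 + 22.74·129 + 23.48·598 + 13.36·990 = 56224.46.
Real growth = 56224.46/48310.90 − 1 = 0.1638.

16.38%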